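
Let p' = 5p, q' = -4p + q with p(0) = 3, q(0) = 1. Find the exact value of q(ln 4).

A = [[5,0],[-4,1]]; eigenvalues λ = 5, 1.
Eigenvectors: (1,-1) for λ=5, (0,1) for λ=1.
From the initial condition, c_1 = 3, c_2 = 4.
q(ln 4) = (3)(4^5)(-1) + (4)(4^1)(1) = -3056.

-3056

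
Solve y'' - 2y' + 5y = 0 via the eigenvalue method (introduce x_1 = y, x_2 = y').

y(t) = C_1e^(t)cos(2t) + C_2e^(t)sin(2t)

Let x_1 = y, x_2 = y'. Then x_1' = x_2 and x_2' = -5x_1 + 2x_2.
A = [[0,1],[-5,2]]; det(A-λI) = λ^2 - 2λ + 5.
Eigenvalues λ = 1 ± 2i.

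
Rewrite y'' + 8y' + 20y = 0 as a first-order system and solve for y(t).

y(t) = K_1e^(-4t)cos(2t) + K_2e^(-4t)sin(2t)

Let x_1 = y, x_2 = y'. Then x_1' = x_2 and x_2' = -20x_1 - 8x_2.
A = [[0,1],[-20,-8]]; det(A-λI) = λ^2 + 8λ + 20.
Eigenvalues λ = -4 ± 2i.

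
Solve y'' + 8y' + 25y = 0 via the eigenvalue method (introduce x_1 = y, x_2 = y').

y(t) = K_1e^(-4t)cos(3t) + K_2e^(-4t)sin(3t)

Let x_1 = y, x_2 = y'. Then x_1' = x_2 and x_2' = -25x_1 - 8x_2.
A = [[0,1],[-25,-8]]; det(A-λI) = λ^2 + 8λ + 25.
Eigenvalues λ = -4 ± 3i.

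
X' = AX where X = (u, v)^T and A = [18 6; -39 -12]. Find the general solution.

Coefficient matrix A = [[18, 6], [-39, -12]].
Characteristic polynomial det(A - λI) = λ^2 - 6λ + 18 = 0.
Eigenvalues λ = 3 ± 3i (complex conjugate pair).
For λ=3+3i: an eigenvector is (-1,3) - i(1,-2) = (-1 - i, 3 + 2i).
A real fundamental pair from Re and Im of e^((3+3i)t)v: X_1 = e^(3t)(cos(3t)·(-1,3) + sin(3t)·(1,-2)), X_2 = e^(3t)(sin(3t)·(-1,3) - cos(3t)·(1,-2)).
General solution: c_1X_1 + c_2X_2.

u(t) = c_1e^(3t)sin(3t) - c_1e^(3t)cos(3t) - c_2e^(3t)sin(3t) - c_2e^(3t)cos(3t), v(t) = -2c_1e^(3t)sin(3t) + 3c_1e^(3t)cos(3t) + 3c_2e^(3t)sin(3t) + 2c_2e^(3t)cos(3t)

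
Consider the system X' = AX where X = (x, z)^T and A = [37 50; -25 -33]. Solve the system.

Coefficient matrix A = [[37, 50], [-25, -33]].
Characteristic polynomial det(A - λI) = λ^2 - 4λ + 29 = 0.
Eigenvalues λ = 2 ± 5i (complex conjugate pair).
For λ=2+5i: an eigenvector is (-1,1) - i(3,-2) = (-1 - 3i, 1 + 2i).
A real fundamental pair from Re and Im of e^((2+5i)t)v: X_1 = e^(2t)(cos(5t)·(-1,1) + sin(5t)·(3,-2)), X_2 = e^(2t)(sin(5t)·(-1,1) - cos(5t)·(3,-2)).
General solution: C_1X_1 + C_2X_2.

x(t) = 3C_1e^(2t)sin(5t) - C_1e^(2t)cos(5t) - C_2e^(2t)sin(5t) - 3C_2e^(2t)cos(5t), z(t) = -2C_1e^(2t)sin(5t) + C_1e^(2t)cos(5t) + C_2e^(2t)sin(5t) + 2C_2e^(2t)cos(5t)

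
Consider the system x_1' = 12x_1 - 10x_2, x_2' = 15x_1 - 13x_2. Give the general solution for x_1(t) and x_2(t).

x_1(t) = -2K_1e^(-3t) - K_2e^(2t), x_2(t) = -3K_1e^(-3t) - K_2e^(2t)

Coefficient matrix A = [[12, -10], [15, -13]].
Characteristic polynomial det(A - λI) = λ^2 + λ - 6 = 0.
Eigenvalues λ = -3, 2.
For λ=-3: (A-λI) row 1 is [15, -10], so an eigenvector is (-2, -3).
For λ=2: (A-λI) row 1 is [10, -10], so an eigenvector is (-1, -1).
General solution: K_1e^(-3t)(-2,-3) + K_2e^(2t)(-1,-1).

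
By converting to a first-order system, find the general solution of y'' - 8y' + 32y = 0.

Let x_1 = y, x_2 = y'. Then x_1' = x_2 and x_2' = -32x_1 + 8x_2.
A = [[0,1],[-32,8]]; det(A-λI) = λ^2 - 8λ + 32.
Eigenvalues λ = 4 ± 4i.

y(t) = c_1e^(4t)cos(4t) + c_2e^(4t)sin(4t)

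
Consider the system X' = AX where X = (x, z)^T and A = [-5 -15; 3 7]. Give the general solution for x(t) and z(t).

x(t) = K_1e^(t)sin(3t) + 2K_1e^(t)cos(3t) + 2K_2e^(t)sin(3t) - K_2e^(t)cos(3t), z(t) = -K_1e^(t)cos(3t) - K_2e^(t)sin(3t)

Coefficient matrix A = [[-5, -15], [3, 7]].
Characteristic polynomial det(A - λI) = λ^2 - 2λ + 10 = 0.
Eigenvalues λ = 1 ± 3i (complex conjugate pair).
For λ=1+3i: an eigenvector is (2,-1) - i(1,0) = (2 - i, -1).
A real fundamental pair from Re and Im of e^((1+3i)t)v: X_1 = e^(t)(cos(3t)·(2,-1) + sin(3t)·(1,0)), X_2 = e^(t)(sin(3t)·(2,-1) - cos(3t)·(1,0)).
General solution: K_1X_1 + K_2X_2.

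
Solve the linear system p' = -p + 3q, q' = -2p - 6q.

Coefficient matrix A = [[-1, 3], [-2, -6]].
Characteristic polynomial det(A - λI) = λ^2 + 7λ + 12 = 0.
Eigenvalues λ = -3, -4.
For λ=-3: (A-λI) row 1 is [2, 3], so an eigenvector is (-3, 2).
For λ=-4: (A-λI) row 1 is [3, 3], so an eigenvector is (1, -1).
General solution: K_1e^(-3t)(-3,2) + K_2e^(-4t)(1,-1).

p(t) = -3K_1e^(-3t) + K_2e^(-4t), q(t) = 2K_1e^(-3t) - K_2e^(-4t)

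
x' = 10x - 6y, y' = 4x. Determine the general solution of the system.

x(t) = -C_1e^(4t) + 3C_2e^(6t), y(t) = -C_1e^(4t) + 2C_2e^(6t)

Coefficient matrix A = [[10, -6], [4, 0]].
Characteristic polynomial det(A - λI) = λ^2 - 10λ + 24 = 0.
Eigenvalues λ = 4, 6.
For λ=4: (A-λI) row 1 is [6, -6], so an eigenvector is (-1, -1).
For λ=6: (A-λI) row 1 is [4, -6], so an eigenvector is (3, 2).
General solution: C_1e^(4t)(-1,-1) + C_2e^(6t)(3,2).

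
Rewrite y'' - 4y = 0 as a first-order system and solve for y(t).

y(t) = K_1e^(2t) + K_2e^(-2t)

Let x_1 = y, x_2 = y'. Then x_1' = x_2 and x_2' = 4x_1.
A = [[0,1],[4,0]]; det(A-λI) = λ^2 - 4.
Eigenvalues λ = 2, -2 with eigenvectors (1,2), (1,-2).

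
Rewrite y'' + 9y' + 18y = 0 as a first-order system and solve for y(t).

Let x_1 = y, x_2 = y'. Then x_1' = x_2 and x_2' = -18x_1 - 9x_2.
A = [[0,1],[-18,-9]]; det(A-λI) = λ^2 + 9λ + 18.
Eigenvalues λ = -3, -6 with eigenvectors (1,-3), (1,-6).

y(t) = K_1e^(-3t) + K_2e^(-6t)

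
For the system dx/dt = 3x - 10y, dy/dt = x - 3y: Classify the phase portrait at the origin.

center

A = [[3,-10],[1,-3]]; det(A-λI) = λ^2 + 1.
λ = 0 ± i: zero real part.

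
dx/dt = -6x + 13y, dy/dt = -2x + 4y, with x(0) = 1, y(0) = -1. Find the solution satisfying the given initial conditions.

Coefficient matrix A = [[-6, 13], [-2, 4]].
Characteristic polynomial det(A - λI) = λ^2 + 2λ + 2 = 0.
Eigenvalues λ = -1 ± i (complex conjugate pair).
For λ=-1+i: an eigenvector is (-2,-1) - i(-3,-1) = (-2 + 3i, -1 + i).
A real fundamental pair from Re and Im of e^((-1+i)t)v: X_1 = e^(-t)(cos(t)·(-2,-1) + sin(t)·(-3,-1)), X_2 = e^(-t)(sin(t)·(-2,-1) - cos(t)·(-3,-1)).
General solution: C_1X_1 + C_2X_2.
Applying x(0)=1, y(0)=-1 gives C_1=4, C_2=3.

x(t) = -18e^(-t)sin(t) + e^(-t)cos(t), y(t) = -7e^(-t)sin(t) - e^(-t)cos(t)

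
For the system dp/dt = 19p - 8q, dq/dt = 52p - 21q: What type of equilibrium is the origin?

A = [[19,-8],[52,-21]]; det(A-λI) = λ^2 + 2λ + 17.
λ = -1 ± 4i: negative real part.

stable spiral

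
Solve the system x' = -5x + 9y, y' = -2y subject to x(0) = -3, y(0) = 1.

x(t) = 3e^(-2t) - 6e^(-5t), y(t) = e^(-2t)

Coefficient matrix A = [[-5, 9], [0, -2]].
Characteristic polynomial det(A - λI) = λ^2 + 7λ + 10 = 0.
Eigenvalues λ = -2, -5.
For λ=-2: (A-λI) row 1 is [-3, 9], so an eigenvector is (-3, -1).
For λ=-5: (A-λI) row 1 is [0, 9], so an eigenvector is (-1, 0).
General solution: C_1e^(-2t)(-3,-1) + C_2e^(-5t)(-1,0).
Applying x(0)=-3, y(0)=1 gives C_1=-1, C_2=6.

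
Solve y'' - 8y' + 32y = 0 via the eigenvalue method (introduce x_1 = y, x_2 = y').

Let x_1 = y, x_2 = y'. Then x_1' = x_2 and x_2' = -32x_1 + 8x_2.
A = [[0,1],[-32,8]]; det(A-λI) = λ^2 - 8λ + 32.
Eigenvalues λ = 4 ± 4i.

y(t) = K_1e^(4t)cos(4t) + K_2e^(4t)sin(4t)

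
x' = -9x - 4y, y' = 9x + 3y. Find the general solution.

Coefficient matrix A = [[-9, -4], [9, 3]].
Characteristic polynomial det(A - λI) = λ^2 + 6λ + 9 = 0.
Single eigenvalue λ = -3 with algebraic multiplicity 2.
Eigenvector v = (-2,3); generalized eigenvector w with (A-λI)w=v is (-1,2).
General solution: e^(-3t)[C_1·v + C_2·(t·v + w)].

x(t) = -2C_1e^(-3t) - 2C_2te^(-3t) - C_2e^(-3t), y(t) = 3C_1e^(-3t) + 3C_2te^(-3t) + 2C_2e^(-3t)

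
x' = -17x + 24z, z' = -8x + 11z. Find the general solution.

Coefficient matrix A = [[-17, 24], [-8, 11]].
Characteristic polynomial det(A - λI) = λ^2 + 6λ + 5 = 0.
Eigenvalues λ = -5, -1.
For λ=-5: (A-λI) row 1 is [-12, 24], so an eigenvector is (2, 1).
For λ=-1: (A-λI) row 1 is [-16, 24], so an eigenvector is (-3, -2).
General solution: K_1e^(-5t)(2,1) + K_2e^(-t)(-3,-2).

x(t) = 2K_1e^(-5t) - 3K_2e^(-t), z(t) = K_1e^(-5t) - 2K_2e^(-t)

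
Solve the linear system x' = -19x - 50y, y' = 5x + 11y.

Coefficient matrix A = [[-19, -50], [5, 11]].
Characteristic polynomial det(A - λI) = λ^2 + 8λ + 41 = 0.
Eigenvalues λ = -4 ± 5i (complex conjugate pair).
For λ=-4+5i: an eigenvector is (-1,0) - i(3,-1) = (-1 - 3i, 0 + i).
A real fundamental pair from Re and Im of e^((-4+5i)t)v: X_1 = e^(-4t)(cos(5t)·(-1,0) + sin(5t)·(3,-1)), X_2 = e^(-4t)(sin(5t)·(-1,0) - cos(5t)·(3,-1)).
General solution: C_1X_1 + C_2X_2.

x(t) = 3C_1e^(-4t)sin(5t) - C_1e^(-4t)cos(5t) - C_2e^(-4t)sin(5t) - 3C_2e^(-4t)cos(5t), y(t) = -C_1e^(-4t)sin(5t) + C_2e^(-4t)cos(5t)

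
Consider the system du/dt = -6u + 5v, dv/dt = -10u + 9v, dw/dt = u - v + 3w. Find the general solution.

u(t) = c_1e^(-t) + c_3e^(4t), v(t) = c_1e^(-t) + 2c_3e^(4t), w(t) = c_2e^(3t) - c_3e^(4t)

Coefficient matrix A = [[-6, 5, 0], [-10, 9, 0], [1, -1, 3]].
det(A - λI) = 0 gives eigenvalues λ = -1, 3, 4.
For λ=-1: eigenvector (1,1,0).
For λ=3: eigenvector (0,0,1).
For λ=4: eigenvector (1,2,-1).
General solution: c_1e^(-t)(1,1,0) + c_2e^(3t)(0,0,1) + c_3e^(4t)(1,2,-1).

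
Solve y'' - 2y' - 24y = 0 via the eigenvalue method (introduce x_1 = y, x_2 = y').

Let x_1 = y, x_2 = y'. Then x_1' = x_2 and x_2' = 24x_1 + 2x_2.
A = [[0,1],[24,2]]; det(A-λI) = λ^2 - 2λ - 24.
Eigenvalues λ = -4, 6 with eigenvectors (1,-4), (1,6).

y(t) = C_1e^(-4t) + C_2e^(6t)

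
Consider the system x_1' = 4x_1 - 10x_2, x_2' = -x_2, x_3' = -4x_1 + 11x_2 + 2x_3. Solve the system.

x_1(t) = c_1e^(4t) + 2c_3e^(-t), x_2(t) = c_3e^(-t), x_3(t) = -2c_1e^(4t) + c_2e^(2t) - c_3e^(-t)

Coefficient matrix A = [[4, -10, 0], [0, -1, 0], [-4, 11, 2]].
det(A - λI) = 0 gives eigenvalues λ = 4, 2, -1.
For λ=4: eigenvector (1,0,-2).
For λ=2: eigenvector (0,0,1).
For λ=-1: eigenvector (2,1,-1).
General solution: c_1e^(4t)(1,0,-2) + c_2e^(2t)(0,0,1) + c_3e^(-t)(2,1,-1).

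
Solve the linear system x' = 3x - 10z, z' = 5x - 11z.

Coefficient matrix A = [[3, -10], [5, -11]].
Characteristic polynomial det(A - λI) = λ^2 + 8λ + 17 = 0.
Eigenvalues λ = -4 ± i (complex conjugate pair).
For λ=-4+i: an eigenvector is (1,1) - i(-3,-2) = (1 + 3i, 1 + 2i).
A real fundamental pair from Re and Im of e^((-4+i)t)v: X_1 = e^(-4t)(cos(t)·(1,1) + sin(t)·(-3,-2)), X_2 = e^(-4t)(sin(t)·(1,1) - cos(t)·(-3,-2)).
General solution: C_1X_1 + C_2X_2.

x(t) = -3C_1e^(-4t)sin(t) + C_1e^(-4t)cos(t) + C_2e^(-4t)sin(t) + 3C_2e^(-4t)cos(t), z(t) = -2C_1e^(-4t)sin(t) + C_1e^(-4t)cos(t) + C_2e^(-4t)sin(t) + 2C_2e^(-4t)cos(t)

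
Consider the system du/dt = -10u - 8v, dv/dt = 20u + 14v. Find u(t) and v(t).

Coefficient matrix A = [[-10, -8], [20, 14]].
Characteristic polynomial det(A - λI) = λ^2 - 4λ + 20 = 0.
Eigenvalues λ = 2 ± 4i (complex conjugate pair).
For λ=2+4i: an eigenvector is (1,-2) - i(1,-1) = (1 - i, -2 + i).
A real fundamental pair from Re and Im of e^((2+4i)t)v: X_1 = e^(2t)(cos(4t)·(1,-2) + sin(4t)·(1,-1)), X_2 = e^(2t)(sin(4t)·(1,-2) - cos(4t)·(1,-1)).
General solution: K_1X_1 + K_2X_2.

u(t) = K_1e^(2t)sin(4t) + K_1e^(2t)cos(4t) + K_2e^(2t)sin(4t) - K_2e^(2t)cos(4t), v(t) = -K_1e^(2t)sin(4t) - 2K_1e^(2t)cos(4t) - 2K_2e^(2t)sin(4t) + K_2e^(2t)cos(4t)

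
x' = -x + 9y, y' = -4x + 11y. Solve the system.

x(t) = 3c_1e^(5t) + 3c_2te^(5t) - 2c_2e^(5t), y(t) = 2c_1e^(5t) + 2c_2te^(5t) - c_2e^(5t)

Coefficient matrix A = [[-1, 9], [-4, 11]].
Characteristic polynomial det(A - λI) = λ^2 - 10λ + 25 = 0.
Single eigenvalue λ = 5 with algebraic multiplicity 2.
Eigenvector v = (3,2); generalized eigenvector w with (A-λI)w=v is (-2,-1).
General solution: e^(5t)[c_1·v + c_2·(t·v + w)].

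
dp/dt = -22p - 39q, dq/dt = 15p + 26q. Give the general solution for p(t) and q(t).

p(t) = -2C_1e^(2t)sin(3t) - 3C_1e^(2t)cos(3t) - 3C_2e^(2t)sin(3t) + 2C_2e^(2t)cos(3t), q(t) = C_1e^(2t)sin(3t) + 2C_1e^(2t)cos(3t) + 2C_2e^(2t)sin(3t) - C_2e^(2t)cos(3t)

Coefficient matrix A = [[-22, -39], [15, 26]].
Characteristic polynomial det(A - λI) = λ^2 - 4λ + 13 = 0.
Eigenvalues λ = 2 ± 3i (complex conjugate pair).
For λ=2+3i: an eigenvector is (-3,2) - i(-2,1) = (-3 + 2i, 2 - i).
A real fundamental pair from Re and Im of e^((2+3i)t)v: X_1 = e^(2t)(cos(3t)·(-3,2) + sin(3t)·(-2,1)), X_2 = e^(2t)(sin(3t)·(-3,2) - cos(3t)·(-2,1)).
General solution: C_1X_1 + C_2X_2.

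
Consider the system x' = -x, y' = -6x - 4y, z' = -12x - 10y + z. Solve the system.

x(t) = c_1e^(-t), y(t) = -2c_1e^(-t) + c_2e^(-4t), z(t) = -4c_1e^(-t) + 2c_2e^(-4t) + c_3e^(t)

Coefficient matrix A = [[-1, 0, 0], [-6, -4, 0], [-12, -10, 1]].
det(A - λI) = 0 gives eigenvalues λ = -1, -4, 1.
For λ=-1: eigenvector (1,-2,-4).
For λ=-4: eigenvector (0,1,2).
For λ=1: eigenvector (0,0,1).
General solution: c_1e^(-t)(1,-2,-4) + c_2e^(-4t)(0,1,2) + c_3e^(t)(0,0,1).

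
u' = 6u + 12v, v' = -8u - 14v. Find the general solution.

Coefficient matrix A = [[6, 12], [-8, -14]].
Characteristic polynomial det(A - λI) = λ^2 + 8λ + 12 = 0.
Eigenvalues λ = -2, -6.
For λ=-2: (A-λI) row 1 is [8, 12], so an eigenvector is (-3, 2).
For λ=-6: (A-λI) row 1 is [12, 12], so an eigenvector is (-1, 1).
General solution: c_1e^(-2t)(-3,2) + c_2e^(-6t)(-1,1).

u(t) = -3c_1e^(-2t) - c_2e^(-6t), v(t) = 2c_1e^(-2t) + c_2e^(-6t)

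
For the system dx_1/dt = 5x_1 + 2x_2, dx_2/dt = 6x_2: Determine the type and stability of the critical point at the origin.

unstable node

A = [[5,2],[0,6]]; det(A-λI) = λ^2 - 11λ + 30.
λ = 6, 5: both positive.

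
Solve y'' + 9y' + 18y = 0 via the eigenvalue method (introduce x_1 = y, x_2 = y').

y(t) = C_1e^(-6t) + C_2e^(-3t)

Let x_1 = y, x_2 = y'. Then x_1' = x_2 and x_2' = -18x_1 - 9x_2.
A = [[0,1],[-18,-9]]; det(A-λI) = λ^2 + 9λ + 18.
Eigenvalues λ = -6, -3 with eigenvectors (1,-6), (1,-3).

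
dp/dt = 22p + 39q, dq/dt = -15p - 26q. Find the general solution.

Coefficient matrix A = [[22, 39], [-15, -26]].
Characteristic polynomial det(A - λI) = λ^2 + 4λ + 13 = 0.
Eigenvalues λ = -2 ± 3i (complex conjugate pair).
For λ=-2+3i: an eigenvector is (2,-1) - i(3,-2) = (2 - 3i, -1 + 2i).
A real fundamental pair from Re and Im of e^((-2+3i)t)v: X_1 = e^(-2t)(cos(3t)·(2,-1) + sin(3t)·(3,-2)), X_2 = e^(-2t)(sin(3t)·(2,-1) - cos(3t)·(3,-2)).
General solution: c_1X_1 + c_2X_2.

p(t) = 3c_1e^(-2t)sin(3t) + 2c_1e^(-2t)cos(3t) + 2c_2e^(-2t)sin(3t) - 3c_2e^(-2t)cos(3t), q(t) = -2c_1e^(-2t)sin(3t) - c_1e^(-2t)cos(3t) - c_2e^(-2t)sin(3t) + 2c_2e^(-2t)cos(3t)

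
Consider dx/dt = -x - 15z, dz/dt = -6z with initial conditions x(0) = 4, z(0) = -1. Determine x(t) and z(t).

x(t) = 7e^(-t) - 3e^(-6t), z(t) = -e^(-6t)

Coefficient matrix A = [[-1, -15], [0, -6]].
Characteristic polynomial det(A - λI) = λ^2 + 7λ + 6 = 0.
Eigenvalues λ = -6, -1.
For λ=-6: (A-λI) row 1 is [5, -15], so an eigenvector is (-3, -1).
For λ=-1: (A-λI) row 1 is [0, -15], so an eigenvector is (1, 0).
General solution: K_1e^(-6t)(-3,-1) + K_2e^(-t)(1,0).
Applying x(0)=4, z(0)=-1 gives K_1=1, K_2=7.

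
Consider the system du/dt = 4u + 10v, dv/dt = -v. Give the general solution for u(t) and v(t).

Coefficient matrix A = [[4, 10], [0, -1]].
Characteristic polynomial det(A - λI) = λ^2 - 3λ - 4 = 0.
Eigenvalues λ = -1, 4.
For λ=-1: (A-λI) row 1 is [5, 10], so an eigenvector is (2, -1).
For λ=4: (A-λI) row 1 is [0, 10], so an eigenvector is (1, 0).
General solution: K_1e^(-t)(2,-1) + K_2e^(4t)(1,0).

u(t) = 2K_1e^(-t) + K_2e^(4t), v(t) = -K_1e^(-t)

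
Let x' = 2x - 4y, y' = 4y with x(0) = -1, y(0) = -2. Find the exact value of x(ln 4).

944

A = [[2,-4],[0,4]]; eigenvalues λ = 4, 2.
Eigenvectors: (-2,1) for λ=4, (1,0) for λ=2.
From the initial condition, c_1 = -2, c_2 = -5.
x(ln 4) = (-2)(4^4)(-2) + (-5)(4^2)(1) = 944.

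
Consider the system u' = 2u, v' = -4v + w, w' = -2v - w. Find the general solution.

u(t) = c_1e^(2t), v(t) = c_2e^(-3t) - c_3e^(-2t), w(t) = c_2e^(-3t) - 2c_3e^(-2t)

Coefficient matrix A = [[2, 0, 0], [0, -4, 1], [0, -2, -1]].
det(A - λI) = 0 gives eigenvalues λ = 2, -3, -2.
For λ=2: eigenvector (1,0,0).
For λ=-3: eigenvector (0,1,1).
For λ=-2: eigenvector (0,-1,-2).
General solution: c_1e^(2t)(1,0,0) + c_2e^(-3t)(0,1,1) + c_3e^(-2t)(0,-1,-2).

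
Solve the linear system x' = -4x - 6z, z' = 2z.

Coefficient matrix A = [[-4, -6], [0, 2]].
Characteristic polynomial det(A - λI) = λ^2 + 2λ - 8 = 0.
Eigenvalues λ = -4, 2.
For λ=-4: (A-λI) row 1 is [0, -6], so an eigenvector is (-1, 0).
For λ=2: (A-λI) row 1 is [-6, -6], so an eigenvector is (1, -1).
General solution: c_1e^(-4t)(-1,0) + c_2e^(2t)(1,-1).

x(t) = -c_1e^(-4t) + c_2e^(2t), z(t) = -c_2e^(2t)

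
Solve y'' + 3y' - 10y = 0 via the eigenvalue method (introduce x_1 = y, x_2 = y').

Let x_1 = y, x_2 = y'. Then x_1' = x_2 and x_2' = 10x_1 - 3x_2.
A = [[0,1],[10,-3]]; det(A-λI) = λ^2 + 3λ - 10.
Eigenvalues λ = 2, -5 with eigenvectors (1,2), (1,-5).

y(t) = K_1e^(2t) + K_2e^(-5t)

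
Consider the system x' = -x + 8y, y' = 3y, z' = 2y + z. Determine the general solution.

Coefficient matrix A = [[-1, 8, 0], [0, 3, 0], [0, 2, 1]].
det(A - λI) = 0 gives eigenvalues λ = -1, 1, 3.
For λ=-1: eigenvector (1,0,0).
For λ=1: eigenvector (0,0,1).
For λ=3: eigenvector (2,1,1).
General solution: c_1e^(-t)(1,0,0) + c_2e^(t)(0,0,1) + c_3e^(3t)(2,1,1).

x(t) = c_1e^(-t) + 2c_3e^(3t), y(t) = c_3e^(3t), z(t) = c_2e^(t) + c_3e^(3t)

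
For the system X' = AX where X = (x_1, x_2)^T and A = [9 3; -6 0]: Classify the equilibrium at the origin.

unstable node

A = [[9,3],[-6,0]]; det(A-λI) = λ^2 - 9λ + 18.
λ = 6, 3: both positive.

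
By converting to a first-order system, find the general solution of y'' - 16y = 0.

y(t) = K_1e^(4t) + K_2e^(-4t)

Let x_1 = y, x_2 = y'. Then x_1' = x_2 and x_2' = 16x_1.
A = [[0,1],[16,0]]; det(A-λI) = λ^2 - 16.
Eigenvalues λ = 4, -4 with eigenvectors (1,4), (1,-4).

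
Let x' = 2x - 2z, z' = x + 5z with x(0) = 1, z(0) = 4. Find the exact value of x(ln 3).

A = [[2,-2],[1,5]]; eigenvalues λ = 3, 4.
Eigenvectors: (2,-1) for λ=3, (-1,1) for λ=4.
From the initial condition, c_1 = 5, c_2 = 9.
x(ln 3) = (5)(3^3)(2) + (9)(3^4)(-1) = -459.

-459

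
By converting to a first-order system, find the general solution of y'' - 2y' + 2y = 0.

Let x_1 = y, x_2 = y'. Then x_1' = x_2 and x_2' = -2x_1 + 2x_2.
A = [[0,1],[-2,2]]; det(A-λI) = λ^2 - 2λ + 2.
Eigenvalues λ = 1 ± i.

y(t) = K_1e^(t)cos(t) + K_2e^(t)sin(t)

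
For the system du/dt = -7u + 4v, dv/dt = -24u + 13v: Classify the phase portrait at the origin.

A = [[-7,4],[-24,13]]; det(A-λI) = λ^2 - 6λ + 5.
λ = 1, 5: both positive.

unstable node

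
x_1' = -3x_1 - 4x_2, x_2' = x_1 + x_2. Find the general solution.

x_1(t) = -2c_1e^(-t) - 2c_2te^(-t) + 3c_2e^(-t), x_2(t) = c_1e^(-t) + c_2te^(-t) - c_2e^(-t)

Coefficient matrix A = [[-3, -4], [1, 1]].
Characteristic polynomial det(A - λI) = λ^2 + 2λ + 1 = 0.
Single eigenvalue λ = -1 with algebraic multiplicity 2.
Eigenvector v = (-2,1); generalized eigenvector w with (A-λI)w=v is (3,-1).
General solution: e^(-t)[c_1·v + c_2·(t·v + w)].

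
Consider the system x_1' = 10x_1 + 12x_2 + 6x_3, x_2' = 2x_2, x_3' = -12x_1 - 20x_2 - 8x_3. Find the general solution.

Coefficient matrix A = [[10, 12, 6], [0, 2, 0], [-12, -20, -8]].
det(A - λI) = 0 gives eigenvalues λ = 4, -2, 2.
For λ=4: eigenvector (1,0,-1).
For λ=-2: eigenvector (-1,0,2).
For λ=2: eigenvector (0,1,-2).
General solution: c_1e^(4t)(1,0,-1) + c_2e^(-2t)(-1,0,2) + c_3e^(2t)(0,1,-2).

x_1(t) = c_1e^(4t) - c_2e^(-2t), x_2(t) = c_3e^(2t), x_3(t) = -c_1e^(4t) + 2c_2e^(-2t) - 2c_3e^(2t)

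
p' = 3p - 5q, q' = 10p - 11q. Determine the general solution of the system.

Coefficient matrix A = [[3, -5], [10, -11]].
Characteristic polynomial det(A - λI) = λ^2 + 8λ + 17 = 0.
Eigenvalues λ = -4 ± i (complex conjugate pair).
For λ=-4+i: an eigenvector is (2,3) - i(-1,-1) = (2 + i, 3 + i).
A real fundamental pair from Re and Im of e^((-4+i)t)v: X_1 = e^(-4t)(cos(t)·(2,3) + sin(t)·(-1,-1)), X_2 = e^(-4t)(sin(t)·(2,3) - cos(t)·(-1,-1)).
General solution: c_1X_1 + c_2X_2.

p(t) = -c_1e^(-4t)sin(t) + 2c_1e^(-4t)cos(t) + 2c_2e^(-4t)sin(t) + c_2e^(-4t)cos(t), q(t) = -c_1e^(-4t)sin(t) + 3c_1e^(-4t)cos(t) + 3c_2e^(-4t)sin(t) + c_2e^(-4t)cos(t)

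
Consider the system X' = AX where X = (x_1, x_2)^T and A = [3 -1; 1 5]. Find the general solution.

Coefficient matrix A = [[3, -1], [1, 5]].
Characteristic polynomial det(A - λI) = λ^2 - 8λ + 16 = 0.
Single eigenvalue λ = 4 with algebraic multiplicity 2.
Eigenvector v = (1,-1); generalized eigenvector w with (A-λI)w=v is (-3,2).
General solution: e^(4t)[C_1·v + C_2·(t·v + w)].

x_1(t) = C_1e^(4t) + C_2te^(4t) - 3C_2e^(4t), x_2(t) = -C_1e^(4t) - C_2te^(4t) + 2C_2e^(4t)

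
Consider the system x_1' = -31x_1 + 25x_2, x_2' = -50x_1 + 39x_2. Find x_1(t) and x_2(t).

Coefficient matrix A = [[-31, 25], [-50, 39]].
Characteristic polynomial det(A - λI) = λ^2 - 8λ + 41 = 0.
Eigenvalues λ = 4 ± 5i (complex conjugate pair).
For λ=4+5i: an eigenvector is (1,1) - i(-2,-3) = (1 + 2i, 1 + 3i).
A real fundamental pair from Re and Im of e^((4+5i)t)v: X_1 = e^(4t)(cos(5t)·(1,1) + sin(5t)·(-2,-3)), X_2 = e^(4t)(sin(5t)·(1,1) - cos(5t)·(-2,-3)).
General solution: c_1X_1 + c_2X_2.

x_1(t) = -2c_1e^(4t)sin(5t) + c_1e^(4t)cos(5t) + c_2e^(4t)sin(5t) + 2c_2e^(4t)cos(5t), x_2(t) = -3c_1e^(4t)sin(5t) + c_1e^(4t)cos(5t) + c_2e^(4t)sin(5t) + 3c_2e^(4t)cos(5t)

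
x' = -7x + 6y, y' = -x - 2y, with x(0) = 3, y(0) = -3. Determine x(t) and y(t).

x(t) = -24e^(-4t) + 27e^(-5t), y(t) = -12e^(-4t) + 9e^(-5t)

Coefficient matrix A = [[-7, 6], [-1, -2]].
Characteristic polynomial det(A - λI) = λ^2 + 9λ + 20 = 0.
Eigenvalues λ = -5, -4.
For λ=-5: (A-λI) row 1 is [-2, 6], so an eigenvector is (3, 1).
For λ=-4: (A-λI) row 1 is [-3, 6], so an eigenvector is (2, 1).
General solution: K_1e^(-5t)(3,1) + K_2e^(-4t)(2,1).
Applying x(0)=3, y(0)=-3 gives K_1=9, K_2=-12.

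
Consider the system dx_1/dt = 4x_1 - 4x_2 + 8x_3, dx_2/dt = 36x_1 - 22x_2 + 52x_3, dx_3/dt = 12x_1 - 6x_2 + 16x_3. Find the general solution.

x_1(t) = 2K_1e^(-2t) - K_2e^(-4t), x_2(t) = K_1e^(-2t) - 2K_2e^(-4t) + 2K_3e^(4t), x_3(t) = -K_1e^(-2t) + K_3e^(4t)

Coefficient matrix A = [[4, -4, 8], [36, -22, 52], [12, -6, 16]].
det(A - λI) = 0 gives eigenvalues λ = -2, -4, 4.
For λ=-2: eigenvector (2,1,-1).
For λ=-4: eigenvector (-1,-2,0).
For λ=4: eigenvector (0,2,1).
General solution: K_1e^(-2t)(2,1,-1) + K_2e^(-4t)(-1,-2,0) + K_3e^(4t)(0,2,1).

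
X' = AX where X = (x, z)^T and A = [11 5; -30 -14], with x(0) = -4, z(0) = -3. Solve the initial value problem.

Coefficient matrix A = [[11, 5], [-30, -14]].
Characteristic polynomial det(A - λI) = λ^2 + 3λ - 4 = 0.
Eigenvalues λ = 1, -4.
For λ=1: (A-λI) row 1 is [10, 5], so an eigenvector is (1, -2).
For λ=-4: (A-λI) row 1 is [15, 5], so an eigenvector is (1, -3).
General solution: C_1e^(t)(1,-2) + C_2e^(-4t)(1,-3).
Applying x(0)=-4, z(0)=-3 gives C_1=-15, C_2=11.

x(t) = -15e^(t) + 11e^(-4t), z(t) = 30e^(t) - 33e^(-4t)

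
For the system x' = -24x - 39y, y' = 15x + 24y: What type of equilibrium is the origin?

center

A = [[-24,-39],[15,24]]; det(A-λI) = λ^2 + 9.
λ = 0 ± 3i: zero real part.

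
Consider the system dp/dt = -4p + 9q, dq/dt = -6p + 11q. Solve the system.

Coefficient matrix A = [[-4, 9], [-6, 11]].
Characteristic polynomial det(A - λI) = λ^2 - 7λ + 10 = 0.
Eigenvalues λ = 5, 2.
For λ=5: (A-λI) row 1 is [-9, 9], so an eigenvector is (-1, -1).
For λ=2: (A-λI) row 1 is [-6, 9], so an eigenvector is (3, 2).
General solution: c_1e^(5t)(-1,-1) + c_2e^(2t)(3,2).

p(t) = -c_1e^(5t) + 3c_2e^(2t), q(t) = -c_1e^(5t) + 2c_2e^(2t)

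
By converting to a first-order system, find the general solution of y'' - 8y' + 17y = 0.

y(t) = C_1e^(4t)cos(t) + C_2e^(4t)sin(t)

Let x_1 = y, x_2 = y'. Then x_1' = x_2 and x_2' = -17x_1 + 8x_2.
A = [[0,1],[-17,8]]; det(A-λI) = λ^2 - 8λ + 17.
Eigenvalues λ = 4 ± i.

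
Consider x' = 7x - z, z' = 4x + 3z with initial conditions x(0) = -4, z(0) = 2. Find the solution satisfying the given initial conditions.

x(t) = -10te^(5t) - 4e^(5t), z(t) = -20te^(5t) + 2e^(5t)

Coefficient matrix A = [[7, -1], [4, 3]].
Characteristic polynomial det(A - λI) = λ^2 - 10λ + 25 = 0.
Single eigenvalue λ = 5 with algebraic multiplicity 2.
Eigenvector v = (1,2); generalized eigenvector w with (A-λI)w=v is (1,1).
General solution: e^(5t)[C_1·v + C_2·(t·v + w)].
Applying x(0)=-4, z(0)=2 gives C_1=6, C_2=-10.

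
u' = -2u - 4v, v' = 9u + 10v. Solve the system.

u(t) = -2C_1e^(4t) - 2C_2te^(4t) - C_2e^(4t), v(t) = 3C_1e^(4t) + 3C_2te^(4t) + 2C_2e^(4t)

Coefficient matrix A = [[-2, -4], [9, 10]].
Characteristic polynomial det(A - λI) = λ^2 - 8λ + 16 = 0.
Single eigenvalue λ = 4 with algebraic multiplicity 2.
Eigenvector v = (-2,3); generalized eigenvector w with (A-λI)w=v is (-1,2).
General solution: e^(4t)[C_1·v + C_2·(t·v + w)].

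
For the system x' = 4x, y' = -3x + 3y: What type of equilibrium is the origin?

A = [[4,0],[-3,3]]; det(A-λI) = λ^2 - 7λ + 12.
λ = 3, 4: both positive.

unstable node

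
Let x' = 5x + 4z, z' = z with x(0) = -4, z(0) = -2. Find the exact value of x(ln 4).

-6136

A = [[5,4],[0,1]]; eigenvalues λ = 5, 1.
Eigenvectors: (1,0) for λ=5, (1,-1) for λ=1.
From the initial condition, c_1 = -6, c_2 = 2.
x(ln 4) = (-6)(4^5)(1) + (2)(4^1)(1) = -6136.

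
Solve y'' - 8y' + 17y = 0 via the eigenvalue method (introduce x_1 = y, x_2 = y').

Let x_1 = y, x_2 = y'. Then x_1' = x_2 and x_2' = -17x_1 + 8x_2.
A = [[0,1],[-17,8]]; det(A-λI) = λ^2 - 8λ + 17.
Eigenvalues λ = 4 ± i.

y(t) = C_1e^(4t)cos(t) + C_2e^(4t)sin(t)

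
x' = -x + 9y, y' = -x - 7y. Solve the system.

x(t) = 3C_1e^(-4t) + 3C_2te^(-4t) + C_2e^(-4t), y(t) = -C_1e^(-4t) - C_2te^(-4t)

Coefficient matrix A = [[-1, 9], [-1, -7]].
Characteristic polynomial det(A - λI) = λ^2 + 8λ + 16 = 0.
Single eigenvalue λ = -4 with algebraic multiplicity 2.
Eigenvector v = (3,-1); generalized eigenvector w with (A-λI)w=v is (1,0).
General solution: e^(-4t)[C_1·v + C_2·(t·v + w)].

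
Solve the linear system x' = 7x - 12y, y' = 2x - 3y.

Coefficient matrix A = [[7, -12], [2, -3]].
Characteristic polynomial det(A - λI) = λ^2 - 4λ + 3 = 0.
Eigenvalues λ = 3, 1.
For λ=3: (A-λI) row 1 is [4, -12], so an eigenvector is (3, 1).
For λ=1: (A-λI) row 1 is [6, -12], so an eigenvector is (2, 1).
General solution: C_1e^(3t)(3,1) + C_2e^(t)(2,1).

x(t) = 3C_1e^(3t) + 2C_2e^(t), y(t) = C_1e^(3t) + C_2e^(t)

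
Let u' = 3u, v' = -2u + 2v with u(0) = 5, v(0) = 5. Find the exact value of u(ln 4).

320

A = [[3,0],[-2,2]]; eigenvalues λ = 2, 3.
Eigenvectors: (0,1) for λ=2, (-1,2) for λ=3.
From the initial condition, c_1 = 15, c_2 = -5.
u(ln 4) = (15)(4^2)(0) + (-5)(4^3)(-1) = 320.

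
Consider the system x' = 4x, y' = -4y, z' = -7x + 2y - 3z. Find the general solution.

x(t) = K_1e^(4t), y(t) = K_2e^(-4t), z(t) = -K_1e^(4t) - 2K_2e^(-4t) + K_3e^(-3t)

Coefficient matrix A = [[4, 0, 0], [0, -4, 0], [-7, 2, -3]].
det(A - λI) = 0 gives eigenvalues λ = 4, -4, -3.
For λ=4: eigenvector (1,0,-1).
For λ=-4: eigenvector (0,1,-2).
For λ=-3: eigenvector (0,0,1).
General solution: K_1e^(4t)(1,0,-1) + K_2e^(-4t)(0,1,-2) + K_3e^(-3t)(0,0,1).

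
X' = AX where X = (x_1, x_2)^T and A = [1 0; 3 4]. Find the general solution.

Coefficient matrix A = [[1, 0], [3, 4]].
Characteristic polynomial det(A - λI) = λ^2 - 5λ + 4 = 0.
Eigenvalues λ = 4, 1.
For λ=4: (A-λI) row 1 is [-3, 0], so an eigenvector is (0, -1).
For λ=1: (A-λI) row 2 is [3, 3], so an eigenvector is (1, -1).
General solution: c_1e^(4t)(0,-1) + c_2e^(t)(1,-1).

x_1(t) = c_2e^(t), x_2(t) = -c_1e^(4t) - c_2e^(t)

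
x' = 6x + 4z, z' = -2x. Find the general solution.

x(t) = C_1e^(2t) - 2C_2e^(4t), z(t) = -C_1e^(2t) + C_2e^(4t)

Coefficient matrix A = [[6, 4], [-2, 0]].
Characteristic polynomial det(A - λI) = λ^2 - 6λ + 8 = 0.
Eigenvalues λ = 2, 4.
For λ=2: (A-λI) row 1 is [4, 4], so an eigenvector is (1, -1).
For λ=4: (A-λI) row 1 is [2, 4], so an eigenvector is (-2, 1).
General solution: C_1e^(2t)(1,-1) + C_2e^(4t)(-2,1).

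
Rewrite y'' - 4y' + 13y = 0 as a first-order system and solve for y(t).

y(t) = c_1e^(2t)cos(3t) + c_2e^(2t)sin(3t)

Let x_1 = y, x_2 = y'. Then x_1' = x_2 and x_2' = -13x_1 + 4x_2.
A = [[0,1],[-13,4]]; det(A-λI) = λ^2 - 4λ + 13.
Eigenvalues λ = 2 ± 3i.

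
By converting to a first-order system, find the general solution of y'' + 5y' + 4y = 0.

y(t) = c_1e^(-t) + c_2e^(-4t)

Let x_1 = y, x_2 = y'. Then x_1' = x_2 and x_2' = -4x_1 - 5x_2.
A = [[0,1],[-4,-5]]; det(A-λI) = λ^2 + 5λ + 4.
Eigenvalues λ = -1, -4 with eigenvectors (1,-1), (1,-4).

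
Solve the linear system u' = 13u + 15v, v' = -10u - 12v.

Coefficient matrix A = [[13, 15], [-10, -12]].
Characteristic polynomial det(A - λI) = λ^2 - λ - 6 = 0.
Eigenvalues λ = -2, 3.
For λ=-2: (A-λI) row 1 is [15, 15], so an eigenvector is (-1, 1).
For λ=3: (A-λI) row 1 is [10, 15], so an eigenvector is (-3, 2).
General solution: C_1e^(-2t)(-1,1) + C_2e^(3t)(-3,2).

u(t) = -C_1e^(-2t) - 3C_2e^(3t), v(t) = C_1e^(-2t) + 2C_2e^(3t)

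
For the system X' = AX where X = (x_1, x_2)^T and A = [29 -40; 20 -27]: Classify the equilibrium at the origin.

unstable spiral

A = [[29,-40],[20,-27]]; det(A-λI) = λ^2 - 2λ + 17.
λ = 1 ± 4i: positive real part.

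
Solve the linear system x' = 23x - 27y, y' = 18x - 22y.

Coefficient matrix A = [[23, -27], [18, -22]].
Characteristic polynomial det(A - λI) = λ^2 - λ - 20 = 0.
Eigenvalues λ = -4, 5.
For λ=-4: (A-λI) row 1 is [27, -27], so an eigenvector is (-1, -1).
For λ=5: (A-λI) row 1 is [18, -27], so an eigenvector is (-3, -2).
General solution: c_1e^(-4t)(-1,-1) + c_2e^(5t)(-3,-2).

x(t) = -c_1e^(-4t) - 3c_2e^(5t), y(t) = -c_1e^(-4t) - 2c_2e^(5t)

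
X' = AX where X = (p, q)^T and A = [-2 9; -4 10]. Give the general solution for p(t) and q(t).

Coefficient matrix A = [[-2, 9], [-4, 10]].
Characteristic polynomial det(A - λI) = λ^2 - 8λ + 16 = 0.
Single eigenvalue λ = 4 with algebraic multiplicity 2.
Eigenvector v = (3,2); generalized eigenvector w with (A-λI)w=v is (1,1).
General solution: e^(4t)[C_1·v + C_2·(t·v + w)].

p(t) = 3C_1e^(4t) + 3C_2te^(4t) + C_2e^(4t), q(t) = 2C_1e^(4t) + 2C_2te^(4t) + C_2e^(4t)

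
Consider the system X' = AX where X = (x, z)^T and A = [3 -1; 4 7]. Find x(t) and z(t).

x(t) = -C_1e^(5t) - C_2te^(5t) + C_2e^(5t), z(t) = 2C_1e^(5t) + 2C_2te^(5t) - C_2e^(5t)

Coefficient matrix A = [[3, -1], [4, 7]].
Characteristic polynomial det(A - λI) = λ^2 - 10λ + 25 = 0.
Single eigenvalue λ = 5 with algebraic multiplicity 2.
Eigenvector v = (-1,2); generalized eigenvector w with (A-λI)w=v is (1,-1).
General solution: e^(5t)[C_1·v + C_2·(t·v + w)].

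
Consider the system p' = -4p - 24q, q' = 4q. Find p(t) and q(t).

Coefficient matrix A = [[-4, -24], [0, 4]].
Characteristic polynomial det(A - λI) = λ^2 - 16 = 0.
Eigenvalues λ = 4, -4.
For λ=4: (A-λI) row 1 is [-8, -24], so an eigenvector is (3, -1).
For λ=-4: (A-λI) row 1 is [0, -24], so an eigenvector is (-1, 0).
General solution: c_1e^(4t)(3,-1) + c_2e^(-4t)(-1,0).

p(t) = 3c_1e^(4t) - c_2e^(-4t), q(t) = -c_1e^(4t)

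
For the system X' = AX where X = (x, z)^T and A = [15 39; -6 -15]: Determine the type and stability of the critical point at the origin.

center

A = [[15,39],[-6,-15]]; det(A-λI) = λ^2 + 9.
λ = 0 ± 3i: zero real part.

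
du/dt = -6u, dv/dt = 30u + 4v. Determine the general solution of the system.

u(t) = -K_2e^(-6t), v(t) = K_1e^(4t) + 3K_2e^(-6t)

Coefficient matrix A = [[-6, 0], [30, 4]].
Characteristic polynomial det(A - λI) = λ^2 + 2λ - 24 = 0.
Eigenvalues λ = 4, -6.
For λ=4: (A-λI) row 1 is [-10, 0], so an eigenvector is (0, 1).
For λ=-6: (A-λI) row 2 is [30, 10], so an eigenvector is (-1, 3).
General solution: K_1e^(4t)(0,1) + K_2e^(-6t)(-1,3).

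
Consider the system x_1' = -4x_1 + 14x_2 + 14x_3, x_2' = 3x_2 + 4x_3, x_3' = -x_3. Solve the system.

x_1(t) = C_1e^(-4t) + 2C_2e^(3t), x_2(t) = C_2e^(3t) - C_3e^(-t), x_3(t) = C_3e^(-t)

Coefficient matrix A = [[-4, 14, 14], [0, 3, 4], [0, 0, -1]].
det(A - λI) = 0 gives eigenvalues λ = -4, 3, -1.
For λ=-4: eigenvector (1,0,0).
For λ=3: eigenvector (2,1,0).
For λ=-1: eigenvector (0,-1,1).
General solution: C_1e^(-4t)(1,0,0) + C_2e^(3t)(2,1,0) + C_3e^(-t)(0,-1,1).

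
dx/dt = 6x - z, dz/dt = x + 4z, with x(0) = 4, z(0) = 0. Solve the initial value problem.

x(t) = 4te^(5t) + 4e^(5t), z(t) = 4te^(5t)

Coefficient matrix A = [[6, -1], [1, 4]].
Characteristic polynomial det(A - λI) = λ^2 - 10λ + 25 = 0.
Single eigenvalue λ = 5 with algebraic multiplicity 2.
Eigenvector v = (1,1); generalized eigenvector w with (A-λI)w=v is (3,2).
General solution: e^(5t)[C_1·v + C_2·(t·v + w)].
Applying x(0)=4, z(0)=0 gives C_1=-8, C_2=4.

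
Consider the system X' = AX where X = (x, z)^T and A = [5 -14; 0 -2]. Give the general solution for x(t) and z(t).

Coefficient matrix A = [[5, -14], [0, -2]].
Characteristic polynomial det(A - λI) = λ^2 - 3λ - 10 = 0.
Eigenvalues λ = -2, 5.
For λ=-2: (A-λI) row 1 is [7, -14], so an eigenvector is (2, 1).
For λ=5: (A-λI) row 1 is [0, -14], so an eigenvector is (1, 0).
General solution: c_1e^(-2t)(2,1) + c_2e^(5t)(1,0).

x(t) = 2c_1e^(-2t) + c_2e^(5t), z(t) = c_1e^(-2t)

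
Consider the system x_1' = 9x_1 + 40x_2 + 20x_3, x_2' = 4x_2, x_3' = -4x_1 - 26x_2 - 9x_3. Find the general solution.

Coefficient matrix A = [[9, 40, 20], [0, 4, 0], [-4, -26, -9]].
det(A - λI) = 0 gives eigenvalues λ = 4, 1, -1.
For λ=4: eigenvector (0,1,-2).
For λ=1: eigenvector (5,0,-2).
For λ=-1: eigenvector (-2,0,1).
General solution: K_1e^(4t)(0,1,-2) + K_2e^(t)(5,0,-2) + K_3e^(-t)(-2,0,1).

x_1(t) = 5K_2e^(t) - 2K_3e^(-t), x_2(t) = K_1e^(4t), x_3(t) = -2K_1e^(4t) - 2K_2e^(t) + K_3e^(-t)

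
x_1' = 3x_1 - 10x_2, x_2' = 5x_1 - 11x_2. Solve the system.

x_1(t) = -3c_1e^(-4t)sin(t) + c_1e^(-4t)cos(t) + c_2e^(-4t)sin(t) + 3c_2e^(-4t)cos(t), x_2(t) = -2c_1e^(-4t)sin(t) + c_1e^(-4t)cos(t) + c_2e^(-4t)sin(t) + 2c_2e^(-4t)cos(t)

Coefficient matrix A = [[3, -10], [5, -11]].
Characteristic polynomial det(A - λI) = λ^2 + 8λ + 17 = 0.
Eigenvalues λ = -4 ± i (complex conjugate pair).
For λ=-4+i: an eigenvector is (1,1) - i(-3,-2) = (1 + 3i, 1 + 2i).
A real fundamental pair from Re and Im of e^((-4+i)t)v: X_1 = e^(-4t)(cos(t)·(1,1) + sin(t)·(-3,-2)), X_2 = e^(-4t)(sin(t)·(1,1) - cos(t)·(-3,-2)).
General solution: c_1X_1 + c_2X_2.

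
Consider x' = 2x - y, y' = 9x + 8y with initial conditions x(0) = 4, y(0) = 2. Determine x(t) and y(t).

Coefficient matrix A = [[2, -1], [9, 8]].
Characteristic polynomial det(A - λI) = λ^2 - 10λ + 25 = 0.
Single eigenvalue λ = 5 with algebraic multiplicity 2.
Eigenvector v = (-1,3); generalized eigenvector w with (A-λI)w=v is (0,1).
General solution: e^(5t)[C_1·v + C_2·(t·v + w)].
Applying x(0)=4, y(0)=2 gives C_1=-4, C_2=14.

x(t) = -14te^(5t) + 4e^(5t), y(t) = 42te^(5t) + 2e^(5t)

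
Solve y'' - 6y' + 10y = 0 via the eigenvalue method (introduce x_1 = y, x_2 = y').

y(t) = C_1e^(3t)cos(t) + C_2e^(3t)sin(t)

Let x_1 = y, x_2 = y'. Then x_1' = x_2 and x_2' = -10x_1 + 6x_2.
A = [[0,1],[-10,6]]; det(A-λI) = λ^2 - 6λ + 10.
Eigenvalues λ = 3 ± i.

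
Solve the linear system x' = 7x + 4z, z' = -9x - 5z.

Coefficient matrix A = [[7, 4], [-9, -5]].
Characteristic polynomial det(A - λI) = λ^2 - 2λ + 1 = 0.
Single eigenvalue λ = 1 with algebraic multiplicity 2.
Eigenvector v = (-2,3); generalized eigenvector w with (A-λI)w=v is (1,-2).
General solution: e^(t)[c_1·v + c_2·(t·v + w)].

x(t) = -2c_1e^(t) - 2c_2te^(t) + c_2e^(t), z(t) = 3c_1e^(t) + 3c_2te^(t) - 2c_2e^(t)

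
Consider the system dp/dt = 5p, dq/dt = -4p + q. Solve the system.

Coefficient matrix A = [[5, 0], [-4, 1]].
Characteristic polynomial det(A - λI) = λ^2 - 6λ + 5 = 0.
Eigenvalues λ = 5, 1.
For λ=5: (A-λI) row 2 is [-4, -4], so an eigenvector is (1, -1).
For λ=1: (A-λI) row 1 is [4, 0], so an eigenvector is (0, 1).
General solution: K_1e^(5t)(1,-1) + K_2e^(t)(0,1).

p(t) = K_1e^(5t), q(t) = -K_1e^(5t) + K_2e^(t)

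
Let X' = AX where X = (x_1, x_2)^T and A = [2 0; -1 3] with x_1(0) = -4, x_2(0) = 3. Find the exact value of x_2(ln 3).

153

A = [[2,0],[-1,3]]; eigenvalues λ = 2, 3.
Eigenvectors: (1,1) for λ=2, (0,-1) for λ=3.
From the initial condition, c_1 = -4, c_2 = -7.
x_2(ln 3) = (-4)(3^2)(1) + (-7)(3^3)(-1) = 153.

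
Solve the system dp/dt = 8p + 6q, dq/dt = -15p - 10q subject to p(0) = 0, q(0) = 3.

p(t) = 6e^(-t)sin(3t), q(t) = -9e^(-t)sin(3t) + 3e^(-t)cos(3t)

Coefficient matrix A = [[8, 6], [-15, -10]].
Characteristic polynomial det(A - λI) = λ^2 + 2λ + 10 = 0.
Eigenvalues λ = -1 ± 3i (complex conjugate pair).
For λ=-1+3i: an eigenvector is (-1,2) - i(1,-1) = (-1 - i, 2 + i).
A real fundamental pair from Re and Im of e^((-1+3i)t)v: X_1 = e^(-t)(cos(3t)·(-1,2) + sin(3t)·(1,-1)), X_2 = e^(-t)(sin(3t)·(-1,2) - cos(3t)·(1,-1)).
General solution: c_1X_1 + c_2X_2.
Applying p(0)=0, q(0)=3 gives c_1=3, c_2=-3.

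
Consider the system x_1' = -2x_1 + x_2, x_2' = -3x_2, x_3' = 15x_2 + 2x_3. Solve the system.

Coefficient matrix A = [[-2, 1, 0], [0, -3, 0], [0, 15, 2]].
det(A - λI) = 0 gives eigenvalues λ = -2, -3, 2.
For λ=-2: eigenvector (1,0,0).
For λ=-3: eigenvector (-1,1,-3).
For λ=2: eigenvector (0,0,1).
General solution: C_1e^(-2t)(1,0,0) + C_2e^(-3t)(-1,1,-3) + C_3e^(2t)(0,0,1).

x_1(t) = C_1e^(-2t) - C_2e^(-3t), x_2(t) = C_2e^(-3t), x_3(t) = -3C_2e^(-3t) + C_3e^(2t)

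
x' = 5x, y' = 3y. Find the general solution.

Coefficient matrix A = [[5, 0], [0, 3]].
Characteristic polynomial det(A - λI) = λ^2 - 8λ + 15 = 0.
Eigenvalues λ = 3, 5.
For λ=3: (A-λI) row 1 is [2, 0], so an eigenvector is (0, -1).
For λ=5: (A-λI) row 2 is [0, -2], so an eigenvector is (1, 0).
General solution: K_1e^(3t)(0,-1) + K_2e^(5t)(1,0).

x(t) = K_2e^(5t), y(t) = -K_1e^(3t)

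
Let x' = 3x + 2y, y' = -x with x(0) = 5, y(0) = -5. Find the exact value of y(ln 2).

-10

A = [[3,2],[-1,0]]; eigenvalues λ = 2, 1.
Eigenvectors: (-2,1) for λ=2, (1,-1) for λ=1.
From the initial condition, c_1 = 0, c_2 = 5.
y(ln 2) = (0)(2^2)(1) + (5)(2^1)(-1) = -10.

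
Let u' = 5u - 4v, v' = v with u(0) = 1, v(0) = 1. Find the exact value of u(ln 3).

A = [[5,-4],[0,1]]; eigenvalues λ = 5, 1.
Eigenvectors: (1,0) for λ=5, (-1,-1) for λ=1.
From the initial condition, c_1 = 0, c_2 = -1.
u(ln 3) = (0)(3^5)(1) + (-1)(3^1)(-1) = 3.

3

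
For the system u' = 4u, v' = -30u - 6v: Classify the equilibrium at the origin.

saddle

A = [[4,0],[-30,-6]]; det(A-λI) = λ^2 + 2λ - 24.
λ = 4, -6: opposite signs.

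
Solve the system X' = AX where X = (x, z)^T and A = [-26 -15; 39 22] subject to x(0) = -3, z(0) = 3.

Coefficient matrix A = [[-26, -15], [39, 22]].
Characteristic polynomial det(A - λI) = λ^2 + 4λ + 13 = 0.
Eigenvalues λ = -2 ± 3i (complex conjugate pair).
For λ=-2+3i: an eigenvector is (-2,3) - i(1,-2) = (-2 - i, 3 + 2i).
A real fundamental pair from Re and Im of e^((-2+3i)t)v: X_1 = e^(-2t)(cos(3t)·(-2,3) + sin(3t)·(1,-2)), X_2 = e^(-2t)(sin(3t)·(-2,3) - cos(3t)·(1,-2)).
General solution: c_1X_1 + c_2X_2.
Applying x(0)=-3, z(0)=3 gives c_1=3, c_2=-3.

x(t) = 9e^(-2t)sin(3t) - 3e^(-2t)cos(3t), z(t) = -15e^(-2t)sin(3t) + 3e^(-2t)cos(3t)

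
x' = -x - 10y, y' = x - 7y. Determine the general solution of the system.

Coefficient matrix A = [[-1, -10], [1, -7]].
Characteristic polynomial det(A - λI) = λ^2 + 8λ + 17 = 0.
Eigenvalues λ = -4 ± i (complex conjugate pair).
For λ=-4+i: an eigenvector is (-3,-1) - i(1,0) = (-3 - i, -1).
A real fundamental pair from Re and Im of e^((-4+i)t)v: X_1 = e^(-4t)(cos(t)·(-3,-1) + sin(t)·(1,0)), X_2 = e^(-4t)(sin(t)·(-3,-1) - cos(t)·(1,0)).
General solution: c_1X_1 + c_2X_2.

x(t) = c_1e^(-4t)sin(t) - 3c_1e^(-4t)cos(t) - 3c_2e^(-4t)sin(t) - c_2e^(-4t)cos(t), y(t) = -c_1e^(-4t)cos(t) - c_2e^(-4t)sin(t)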